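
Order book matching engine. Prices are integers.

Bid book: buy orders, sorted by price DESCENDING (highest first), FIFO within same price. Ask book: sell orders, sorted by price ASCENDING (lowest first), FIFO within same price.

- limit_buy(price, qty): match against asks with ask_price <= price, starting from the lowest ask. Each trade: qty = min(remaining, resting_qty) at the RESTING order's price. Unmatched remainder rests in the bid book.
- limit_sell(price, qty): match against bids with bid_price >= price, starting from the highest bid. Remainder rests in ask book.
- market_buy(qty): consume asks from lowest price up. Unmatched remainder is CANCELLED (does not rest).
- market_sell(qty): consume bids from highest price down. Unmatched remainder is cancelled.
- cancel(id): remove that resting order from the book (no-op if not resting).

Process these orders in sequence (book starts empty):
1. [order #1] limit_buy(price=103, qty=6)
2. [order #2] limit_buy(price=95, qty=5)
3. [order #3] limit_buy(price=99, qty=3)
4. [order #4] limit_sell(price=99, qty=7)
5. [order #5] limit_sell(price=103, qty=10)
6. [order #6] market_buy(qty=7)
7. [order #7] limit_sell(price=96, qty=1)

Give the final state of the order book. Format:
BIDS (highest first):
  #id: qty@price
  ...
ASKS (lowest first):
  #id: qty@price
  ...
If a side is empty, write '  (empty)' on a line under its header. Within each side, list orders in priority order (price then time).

After op 1 [order #1] limit_buy(price=103, qty=6): fills=none; bids=[#1:6@103] asks=[-]
After op 2 [order #2] limit_buy(price=95, qty=5): fills=none; bids=[#1:6@103 #2:5@95] asks=[-]
After op 3 [order #3] limit_buy(price=99, qty=3): fills=none; bids=[#1:6@103 #3:3@99 #2:5@95] asks=[-]
After op 4 [order #4] limit_sell(price=99, qty=7): fills=#1x#4:6@103 #3x#4:1@99; bids=[#3:2@99 #2:5@95] asks=[-]
After op 5 [order #5] limit_sell(price=103, qty=10): fills=none; bids=[#3:2@99 #2:5@95] asks=[#5:10@103]
After op 6 [order #6] market_buy(qty=7): fills=#6x#5:7@103; bids=[#3:2@99 #2:5@95] asks=[#5:3@103]
After op 7 [order #7] limit_sell(price=96, qty=1): fills=#3x#7:1@99; bids=[#3:1@99 #2:5@95] asks=[#5:3@103]

Answer: BIDS (highest first):
  #3: 1@99
  #2: 5@95
ASKS (lowest first):
  #5: 3@103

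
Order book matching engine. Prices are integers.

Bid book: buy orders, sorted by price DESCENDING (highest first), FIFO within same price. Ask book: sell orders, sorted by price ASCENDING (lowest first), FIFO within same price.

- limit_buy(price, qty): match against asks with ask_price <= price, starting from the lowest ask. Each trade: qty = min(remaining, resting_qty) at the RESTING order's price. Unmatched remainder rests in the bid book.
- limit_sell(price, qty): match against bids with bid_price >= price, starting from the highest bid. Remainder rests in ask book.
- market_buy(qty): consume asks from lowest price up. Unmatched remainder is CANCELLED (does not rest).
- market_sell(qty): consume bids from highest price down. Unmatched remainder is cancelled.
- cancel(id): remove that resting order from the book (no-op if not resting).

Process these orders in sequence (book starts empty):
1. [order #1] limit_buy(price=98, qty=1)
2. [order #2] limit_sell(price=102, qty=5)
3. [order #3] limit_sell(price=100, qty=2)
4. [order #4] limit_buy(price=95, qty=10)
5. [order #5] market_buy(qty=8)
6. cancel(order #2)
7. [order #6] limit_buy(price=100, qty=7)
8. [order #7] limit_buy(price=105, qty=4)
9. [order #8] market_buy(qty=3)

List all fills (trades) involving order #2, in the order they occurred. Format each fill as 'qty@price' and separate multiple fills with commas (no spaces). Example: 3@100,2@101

After op 1 [order #1] limit_buy(price=98, qty=1): fills=none; bids=[#1:1@98] asks=[-]
After op 2 [order #2] limit_sell(price=102, qty=5): fills=none; bids=[#1:1@98] asks=[#2:5@102]
After op 3 [order #3] limit_sell(price=100, qty=2): fills=none; bids=[#1:1@98] asks=[#3:2@100 #2:5@102]
After op 4 [order #4] limit_buy(price=95, qty=10): fills=none; bids=[#1:1@98 #4:10@95] asks=[#3:2@100 #2:5@102]
After op 5 [order #5] market_buy(qty=8): fills=#5x#3:2@100 #5x#2:5@102; bids=[#1:1@98 #4:10@95] asks=[-]
After op 6 cancel(order #2): fills=none; bids=[#1:1@98 #4:10@95] asks=[-]
After op 7 [order #6] limit_buy(price=100, qty=7): fills=none; bids=[#6:7@100 #1:1@98 #4:10@95] asks=[-]
After op 8 [order #7] limit_buy(price=105, qty=4): fills=none; bids=[#7:4@105 #6:7@100 #1:1@98 #4:10@95] asks=[-]
After op 9 [order #8] market_buy(qty=3): fills=none; bids=[#7:4@105 #6:7@100 #1:1@98 #4:10@95] asks=[-]

Answer: 5@102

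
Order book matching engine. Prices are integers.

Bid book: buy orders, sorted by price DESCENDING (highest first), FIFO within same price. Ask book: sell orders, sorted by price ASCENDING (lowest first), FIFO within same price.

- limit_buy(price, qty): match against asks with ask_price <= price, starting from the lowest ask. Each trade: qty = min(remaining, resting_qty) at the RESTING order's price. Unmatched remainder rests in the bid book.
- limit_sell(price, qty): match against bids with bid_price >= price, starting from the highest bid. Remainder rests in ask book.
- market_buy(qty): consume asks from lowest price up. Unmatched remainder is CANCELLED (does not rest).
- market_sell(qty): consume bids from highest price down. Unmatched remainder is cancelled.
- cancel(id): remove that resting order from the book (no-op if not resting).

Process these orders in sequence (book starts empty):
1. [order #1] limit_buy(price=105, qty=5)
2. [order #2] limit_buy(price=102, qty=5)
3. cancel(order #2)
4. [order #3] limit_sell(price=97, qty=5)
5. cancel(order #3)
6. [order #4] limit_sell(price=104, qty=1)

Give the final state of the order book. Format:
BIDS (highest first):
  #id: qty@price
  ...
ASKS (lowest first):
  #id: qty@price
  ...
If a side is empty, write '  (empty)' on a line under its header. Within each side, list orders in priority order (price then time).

After op 1 [order #1] limit_buy(price=105, qty=5): fills=none; bids=[#1:5@105] asks=[-]
After op 2 [order #2] limit_buy(price=102, qty=5): fills=none; bids=[#1:5@105 #2:5@102] asks=[-]
After op 3 cancel(order #2): fills=none; bids=[#1:5@105] asks=[-]
After op 4 [order #3] limit_sell(price=97, qty=5): fills=#1x#3:5@105; bids=[-] asks=[-]
After op 5 cancel(order #3): fills=none; bids=[-] asks=[-]
After op 6 [order #4] limit_sell(price=104, qty=1): fills=none; bids=[-] asks=[#4:1@104]

Answer: BIDS (highest first):
  (empty)
ASKS (lowest first):
  #4: 1@104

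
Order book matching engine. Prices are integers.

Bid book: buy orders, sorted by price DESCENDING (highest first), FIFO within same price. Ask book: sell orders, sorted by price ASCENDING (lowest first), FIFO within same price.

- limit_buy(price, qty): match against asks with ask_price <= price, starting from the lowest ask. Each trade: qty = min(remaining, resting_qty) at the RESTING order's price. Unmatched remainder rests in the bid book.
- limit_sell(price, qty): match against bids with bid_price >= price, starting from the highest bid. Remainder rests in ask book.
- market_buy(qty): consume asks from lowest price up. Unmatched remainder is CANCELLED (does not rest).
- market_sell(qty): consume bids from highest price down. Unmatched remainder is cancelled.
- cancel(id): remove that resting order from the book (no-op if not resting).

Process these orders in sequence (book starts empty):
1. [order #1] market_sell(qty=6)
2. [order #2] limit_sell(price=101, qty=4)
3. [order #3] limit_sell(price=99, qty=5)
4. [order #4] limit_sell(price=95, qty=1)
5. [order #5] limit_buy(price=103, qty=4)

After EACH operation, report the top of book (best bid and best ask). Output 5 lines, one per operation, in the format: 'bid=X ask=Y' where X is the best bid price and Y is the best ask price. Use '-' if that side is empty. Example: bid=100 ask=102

After op 1 [order #1] market_sell(qty=6): fills=none; bids=[-] asks=[-]
After op 2 [order #2] limit_sell(price=101, qty=4): fills=none; bids=[-] asks=[#2:4@101]
After op 3 [order #3] limit_sell(price=99, qty=5): fills=none; bids=[-] asks=[#3:5@99 #2:4@101]
After op 4 [order #4] limit_sell(price=95, qty=1): fills=none; bids=[-] asks=[#4:1@95 #3:5@99 #2:4@101]
After op 5 [order #5] limit_buy(price=103, qty=4): fills=#5x#4:1@95 #5x#3:3@99; bids=[-] asks=[#3:2@99 #2:4@101]

Answer: bid=- ask=-
bid=- ask=101
bid=- ask=99
bid=- ask=95
bid=- ask=99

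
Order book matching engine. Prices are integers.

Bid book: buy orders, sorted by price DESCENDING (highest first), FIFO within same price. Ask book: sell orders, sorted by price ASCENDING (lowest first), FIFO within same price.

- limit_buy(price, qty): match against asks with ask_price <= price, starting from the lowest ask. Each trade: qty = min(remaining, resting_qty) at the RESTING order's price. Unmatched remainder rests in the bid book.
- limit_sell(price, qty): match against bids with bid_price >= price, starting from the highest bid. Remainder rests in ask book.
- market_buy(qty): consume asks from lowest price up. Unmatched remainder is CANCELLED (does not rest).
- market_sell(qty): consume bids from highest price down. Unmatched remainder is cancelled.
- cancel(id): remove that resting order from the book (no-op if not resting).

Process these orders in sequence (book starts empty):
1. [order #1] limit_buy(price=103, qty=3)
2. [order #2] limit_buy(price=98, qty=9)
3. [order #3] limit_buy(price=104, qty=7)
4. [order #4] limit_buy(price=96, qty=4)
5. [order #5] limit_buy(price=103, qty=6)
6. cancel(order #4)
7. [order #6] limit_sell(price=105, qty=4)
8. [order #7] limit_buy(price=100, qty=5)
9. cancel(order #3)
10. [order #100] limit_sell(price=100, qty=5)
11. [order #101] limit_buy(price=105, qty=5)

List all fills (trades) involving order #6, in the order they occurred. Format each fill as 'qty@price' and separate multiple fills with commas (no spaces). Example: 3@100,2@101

Answer: 4@105

Derivation:
After op 1 [order #1] limit_buy(price=103, qty=3): fills=none; bids=[#1:3@103] asks=[-]
After op 2 [order #2] limit_buy(price=98, qty=9): fills=none; bids=[#1:3@103 #2:9@98] asks=[-]
After op 3 [order #3] limit_buy(price=104, qty=7): fills=none; bids=[#3:7@104 #1:3@103 #2:9@98] asks=[-]
After op 4 [order #4] limit_buy(price=96, qty=4): fills=none; bids=[#3:7@104 #1:3@103 #2:9@98 #4:4@96] asks=[-]
After op 5 [order #5] limit_buy(price=103, qty=6): fills=none; bids=[#3:7@104 #1:3@103 #5:6@103 #2:9@98 #4:4@96] asks=[-]
After op 6 cancel(order #4): fills=none; bids=[#3:7@104 #1:3@103 #5:6@103 #2:9@98] asks=[-]
After op 7 [order #6] limit_sell(price=105, qty=4): fills=none; bids=[#3:7@104 #1:3@103 #5:6@103 #2:9@98] asks=[#6:4@105]
After op 8 [order #7] limit_buy(price=100, qty=5): fills=none; bids=[#3:7@104 #1:3@103 #5:6@103 #7:5@100 #2:9@98] asks=[#6:4@105]
After op 9 cancel(order #3): fills=none; bids=[#1:3@103 #5:6@103 #7:5@100 #2:9@98] asks=[#6:4@105]
After op 10 [order #100] limit_sell(price=100, qty=5): fills=#1x#100:3@103 #5x#100:2@103; bids=[#5:4@103 #7:5@100 #2:9@98] asks=[#6:4@105]
After op 11 [order #101] limit_buy(price=105, qty=5): fills=#101x#6:4@105; bids=[#101:1@105 #5:4@103 #7:5@100 #2:9@98] asks=[-]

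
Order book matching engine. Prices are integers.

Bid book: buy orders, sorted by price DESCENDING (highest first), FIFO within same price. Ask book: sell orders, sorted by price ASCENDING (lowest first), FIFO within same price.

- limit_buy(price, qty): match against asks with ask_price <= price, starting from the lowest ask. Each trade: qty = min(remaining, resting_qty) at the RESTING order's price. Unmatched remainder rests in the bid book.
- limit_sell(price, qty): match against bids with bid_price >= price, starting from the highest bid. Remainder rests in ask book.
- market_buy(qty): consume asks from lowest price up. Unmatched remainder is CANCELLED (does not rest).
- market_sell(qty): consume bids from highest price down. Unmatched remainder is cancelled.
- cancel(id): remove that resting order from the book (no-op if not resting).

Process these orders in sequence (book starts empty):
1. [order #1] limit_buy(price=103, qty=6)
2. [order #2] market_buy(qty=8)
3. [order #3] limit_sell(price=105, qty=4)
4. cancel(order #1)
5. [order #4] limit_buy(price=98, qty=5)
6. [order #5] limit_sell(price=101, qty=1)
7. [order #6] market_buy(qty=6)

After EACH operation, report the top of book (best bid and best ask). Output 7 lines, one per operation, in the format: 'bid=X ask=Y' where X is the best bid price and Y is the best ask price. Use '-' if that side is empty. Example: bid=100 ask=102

After op 1 [order #1] limit_buy(price=103, qty=6): fills=none; bids=[#1:6@103] asks=[-]
After op 2 [order #2] market_buy(qty=8): fills=none; bids=[#1:6@103] asks=[-]
After op 3 [order #3] limit_sell(price=105, qty=4): fills=none; bids=[#1:6@103] asks=[#3:4@105]
After op 4 cancel(order #1): fills=none; bids=[-] asks=[#3:4@105]
After op 5 [order #4] limit_buy(price=98, qty=5): fills=none; bids=[#4:5@98] asks=[#3:4@105]
After op 6 [order #5] limit_sell(price=101, qty=1): fills=none; bids=[#4:5@98] asks=[#5:1@101 #3:4@105]
After op 7 [order #6] market_buy(qty=6): fills=#6x#5:1@101 #6x#3:4@105; bids=[#4:5@98] asks=[-]

Answer: bid=103 ask=-
bid=103 ask=-
bid=103 ask=105
bid=- ask=105
bid=98 ask=105
bid=98 ask=101
bid=98 ask=-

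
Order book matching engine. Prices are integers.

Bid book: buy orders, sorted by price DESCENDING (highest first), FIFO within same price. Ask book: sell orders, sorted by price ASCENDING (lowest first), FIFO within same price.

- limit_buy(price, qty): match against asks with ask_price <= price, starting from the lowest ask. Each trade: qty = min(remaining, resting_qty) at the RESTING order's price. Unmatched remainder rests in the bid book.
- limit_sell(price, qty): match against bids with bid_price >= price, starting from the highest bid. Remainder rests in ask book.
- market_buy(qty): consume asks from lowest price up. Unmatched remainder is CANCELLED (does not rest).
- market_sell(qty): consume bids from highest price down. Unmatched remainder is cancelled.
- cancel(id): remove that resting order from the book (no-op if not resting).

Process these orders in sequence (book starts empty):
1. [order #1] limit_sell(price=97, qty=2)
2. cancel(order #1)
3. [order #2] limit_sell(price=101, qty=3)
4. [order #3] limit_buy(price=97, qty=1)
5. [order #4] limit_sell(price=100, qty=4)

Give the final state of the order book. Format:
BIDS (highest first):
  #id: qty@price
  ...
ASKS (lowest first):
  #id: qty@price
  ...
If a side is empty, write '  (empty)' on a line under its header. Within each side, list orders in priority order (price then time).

Answer: BIDS (highest first):
  #3: 1@97
ASKS (lowest first):
  #4: 4@100
  #2: 3@101

Derivation:
After op 1 [order #1] limit_sell(price=97, qty=2): fills=none; bids=[-] asks=[#1:2@97]
After op 2 cancel(order #1): fills=none; bids=[-] asks=[-]
After op 3 [order #2] limit_sell(price=101, qty=3): fills=none; bids=[-] asks=[#2:3@101]
After op 4 [order #3] limit_buy(price=97, qty=1): fills=none; bids=[#3:1@97] asks=[#2:3@101]
After op 5 [order #4] limit_sell(price=100, qty=4): fills=none; bids=[#3:1@97] asks=[#4:4@100 #2:3@101]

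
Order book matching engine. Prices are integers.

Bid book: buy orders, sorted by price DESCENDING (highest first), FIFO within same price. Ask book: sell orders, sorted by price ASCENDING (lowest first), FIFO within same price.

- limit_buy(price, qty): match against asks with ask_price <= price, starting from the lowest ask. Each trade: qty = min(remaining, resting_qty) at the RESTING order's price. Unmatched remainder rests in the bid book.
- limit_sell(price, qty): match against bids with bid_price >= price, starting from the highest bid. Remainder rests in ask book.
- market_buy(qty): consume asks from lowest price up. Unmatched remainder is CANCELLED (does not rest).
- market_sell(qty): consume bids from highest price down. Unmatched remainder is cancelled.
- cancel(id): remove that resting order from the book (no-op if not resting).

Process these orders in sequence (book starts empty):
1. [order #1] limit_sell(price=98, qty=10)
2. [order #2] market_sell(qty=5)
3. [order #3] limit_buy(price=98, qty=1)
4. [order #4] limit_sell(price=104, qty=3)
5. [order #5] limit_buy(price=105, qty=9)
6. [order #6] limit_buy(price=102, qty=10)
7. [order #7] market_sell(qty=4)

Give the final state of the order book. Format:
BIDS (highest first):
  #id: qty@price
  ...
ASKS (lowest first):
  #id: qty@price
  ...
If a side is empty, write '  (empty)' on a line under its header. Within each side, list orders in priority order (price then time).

After op 1 [order #1] limit_sell(price=98, qty=10): fills=none; bids=[-] asks=[#1:10@98]
After op 2 [order #2] market_sell(qty=5): fills=none; bids=[-] asks=[#1:10@98]
After op 3 [order #3] limit_buy(price=98, qty=1): fills=#3x#1:1@98; bids=[-] asks=[#1:9@98]
After op 4 [order #4] limit_sell(price=104, qty=3): fills=none; bids=[-] asks=[#1:9@98 #4:3@104]
After op 5 [order #5] limit_buy(price=105, qty=9): fills=#5x#1:9@98; bids=[-] asks=[#4:3@104]
After op 6 [order #6] limit_buy(price=102, qty=10): fills=none; bids=[#6:10@102] asks=[#4:3@104]
After op 7 [order #7] market_sell(qty=4): fills=#6x#7:4@102; bids=[#6:6@102] asks=[#4:3@104]

Answer: BIDS (highest first):
  #6: 6@102
ASKS (lowest first):
  #4: 3@104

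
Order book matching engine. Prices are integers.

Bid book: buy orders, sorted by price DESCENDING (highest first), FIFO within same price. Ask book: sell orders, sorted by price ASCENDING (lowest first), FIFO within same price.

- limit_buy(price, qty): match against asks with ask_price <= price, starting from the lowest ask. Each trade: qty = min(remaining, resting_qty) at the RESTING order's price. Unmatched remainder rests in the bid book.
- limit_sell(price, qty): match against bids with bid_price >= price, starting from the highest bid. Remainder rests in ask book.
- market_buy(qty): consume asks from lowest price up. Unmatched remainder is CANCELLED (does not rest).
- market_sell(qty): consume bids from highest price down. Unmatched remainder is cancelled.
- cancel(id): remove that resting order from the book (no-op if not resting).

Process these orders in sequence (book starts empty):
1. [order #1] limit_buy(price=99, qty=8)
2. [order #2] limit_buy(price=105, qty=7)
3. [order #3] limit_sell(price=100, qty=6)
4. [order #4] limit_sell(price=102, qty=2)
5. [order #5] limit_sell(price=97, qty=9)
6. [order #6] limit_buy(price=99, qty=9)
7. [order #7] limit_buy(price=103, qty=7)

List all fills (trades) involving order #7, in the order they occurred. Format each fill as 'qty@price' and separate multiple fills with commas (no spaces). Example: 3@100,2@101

After op 1 [order #1] limit_buy(price=99, qty=8): fills=none; bids=[#1:8@99] asks=[-]
After op 2 [order #2] limit_buy(price=105, qty=7): fills=none; bids=[#2:7@105 #1:8@99] asks=[-]
After op 3 [order #3] limit_sell(price=100, qty=6): fills=#2x#3:6@105; bids=[#2:1@105 #1:8@99] asks=[-]
After op 4 [order #4] limit_sell(price=102, qty=2): fills=#2x#4:1@105; bids=[#1:8@99] asks=[#4:1@102]
After op 5 [order #5] limit_sell(price=97, qty=9): fills=#1x#5:8@99; bids=[-] asks=[#5:1@97 #4:1@102]
After op 6 [order #6] limit_buy(price=99, qty=9): fills=#6x#5:1@97; bids=[#6:8@99] asks=[#4:1@102]
After op 7 [order #7] limit_buy(price=103, qty=7): fills=#7x#4:1@102; bids=[#7:6@103 #6:8@99] asks=[-]

Answer: 1@102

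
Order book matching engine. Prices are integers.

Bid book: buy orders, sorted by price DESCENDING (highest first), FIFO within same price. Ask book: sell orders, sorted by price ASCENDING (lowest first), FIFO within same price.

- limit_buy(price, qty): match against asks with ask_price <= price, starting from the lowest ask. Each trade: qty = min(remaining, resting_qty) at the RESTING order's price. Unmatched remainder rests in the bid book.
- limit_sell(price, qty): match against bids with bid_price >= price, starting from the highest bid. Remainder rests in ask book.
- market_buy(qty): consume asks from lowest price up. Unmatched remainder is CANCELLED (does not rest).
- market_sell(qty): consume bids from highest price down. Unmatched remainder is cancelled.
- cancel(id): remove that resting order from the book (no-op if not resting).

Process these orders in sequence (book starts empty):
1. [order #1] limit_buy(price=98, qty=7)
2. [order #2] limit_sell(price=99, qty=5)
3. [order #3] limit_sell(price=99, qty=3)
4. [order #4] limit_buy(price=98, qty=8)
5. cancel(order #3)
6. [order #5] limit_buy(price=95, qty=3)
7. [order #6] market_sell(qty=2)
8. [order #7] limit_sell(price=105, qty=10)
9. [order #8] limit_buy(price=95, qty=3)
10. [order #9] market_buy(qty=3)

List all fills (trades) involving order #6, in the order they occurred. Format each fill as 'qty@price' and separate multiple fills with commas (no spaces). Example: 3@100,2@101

After op 1 [order #1] limit_buy(price=98, qty=7): fills=none; bids=[#1:7@98] asks=[-]
After op 2 [order #2] limit_sell(price=99, qty=5): fills=none; bids=[#1:7@98] asks=[#2:5@99]
After op 3 [order #3] limit_sell(price=99, qty=3): fills=none; bids=[#1:7@98] asks=[#2:5@99 #3:3@99]
After op 4 [order #4] limit_buy(price=98, qty=8): fills=none; bids=[#1:7@98 #4:8@98] asks=[#2:5@99 #3:3@99]
After op 5 cancel(order #3): fills=none; bids=[#1:7@98 #4:8@98] asks=[#2:5@99]
After op 6 [order #5] limit_buy(price=95, qty=3): fills=none; bids=[#1:7@98 #4:8@98 #5:3@95] asks=[#2:5@99]
After op 7 [order #6] market_sell(qty=2): fills=#1x#6:2@98; bids=[#1:5@98 #4:8@98 #5:3@95] asks=[#2:5@99]
After op 8 [order #7] limit_sell(price=105, qty=10): fills=none; bids=[#1:5@98 #4:8@98 #5:3@95] asks=[#2:5@99 #7:10@105]
After op 9 [order #8] limit_buy(price=95, qty=3): fills=none; bids=[#1:5@98 #4:8@98 #5:3@95 #8:3@95] asks=[#2:5@99 #7:10@105]
After op 10 [order #9] market_buy(qty=3): fills=#9x#2:3@99; bids=[#1:5@98 #4:8@98 #5:3@95 #8:3@95] asks=[#2:2@99 #7:10@105]

Answer: 2@98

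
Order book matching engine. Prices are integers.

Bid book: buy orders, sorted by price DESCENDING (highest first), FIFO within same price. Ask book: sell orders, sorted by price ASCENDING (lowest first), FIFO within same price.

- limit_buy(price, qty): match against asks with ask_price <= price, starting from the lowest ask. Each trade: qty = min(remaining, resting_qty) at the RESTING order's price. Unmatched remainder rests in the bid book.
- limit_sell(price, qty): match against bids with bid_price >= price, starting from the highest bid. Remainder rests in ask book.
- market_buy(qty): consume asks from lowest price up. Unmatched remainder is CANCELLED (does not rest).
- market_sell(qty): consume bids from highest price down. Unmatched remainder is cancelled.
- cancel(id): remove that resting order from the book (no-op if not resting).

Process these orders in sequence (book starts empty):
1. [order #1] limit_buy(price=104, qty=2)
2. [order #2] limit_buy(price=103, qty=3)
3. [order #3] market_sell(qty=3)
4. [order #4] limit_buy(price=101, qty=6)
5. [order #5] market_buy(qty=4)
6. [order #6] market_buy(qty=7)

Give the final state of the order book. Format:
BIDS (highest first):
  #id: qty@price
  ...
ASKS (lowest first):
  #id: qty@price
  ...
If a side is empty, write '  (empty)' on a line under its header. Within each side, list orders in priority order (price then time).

Answer: BIDS (highest first):
  #2: 2@103
  #4: 6@101
ASKS (lowest first):
  (empty)

Derivation:
After op 1 [order #1] limit_buy(price=104, qty=2): fills=none; bids=[#1:2@104] asks=[-]
After op 2 [order #2] limit_buy(price=103, qty=3): fills=none; bids=[#1:2@104 #2:3@103] asks=[-]
After op 3 [order #3] market_sell(qty=3): fills=#1x#3:2@104 #2x#3:1@103; bids=[#2:2@103] asks=[-]
After op 4 [order #4] limit_buy(price=101, qty=6): fills=none; bids=[#2:2@103 #4:6@101] asks=[-]
After op 5 [order #5] market_buy(qty=4): fills=none; bids=[#2:2@103 #4:6@101] asks=[-]
After op 6 [order #6] market_buy(qty=7): fills=none; bids=[#2:2@103 #4:6@101] asks=[-]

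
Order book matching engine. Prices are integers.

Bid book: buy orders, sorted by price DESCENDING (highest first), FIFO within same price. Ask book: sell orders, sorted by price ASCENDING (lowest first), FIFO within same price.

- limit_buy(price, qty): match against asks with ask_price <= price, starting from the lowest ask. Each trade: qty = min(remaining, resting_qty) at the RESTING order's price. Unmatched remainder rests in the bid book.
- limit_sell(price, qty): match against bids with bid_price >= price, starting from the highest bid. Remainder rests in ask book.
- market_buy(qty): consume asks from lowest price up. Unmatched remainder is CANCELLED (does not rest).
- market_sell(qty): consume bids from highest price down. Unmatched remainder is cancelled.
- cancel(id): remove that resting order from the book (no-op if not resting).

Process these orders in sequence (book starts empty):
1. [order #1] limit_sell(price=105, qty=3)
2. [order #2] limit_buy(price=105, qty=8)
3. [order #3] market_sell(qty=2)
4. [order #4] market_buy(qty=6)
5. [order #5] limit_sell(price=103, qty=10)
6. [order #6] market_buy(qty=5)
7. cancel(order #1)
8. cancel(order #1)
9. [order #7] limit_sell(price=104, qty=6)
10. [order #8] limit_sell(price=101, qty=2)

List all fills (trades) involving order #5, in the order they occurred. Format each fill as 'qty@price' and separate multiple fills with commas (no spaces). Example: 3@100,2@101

After op 1 [order #1] limit_sell(price=105, qty=3): fills=none; bids=[-] asks=[#1:3@105]
After op 2 [order #2] limit_buy(price=105, qty=8): fills=#2x#1:3@105; bids=[#2:5@105] asks=[-]
After op 3 [order #3] market_sell(qty=2): fills=#2x#3:2@105; bids=[#2:3@105] asks=[-]
After op 4 [order #4] market_buy(qty=6): fills=none; bids=[#2:3@105] asks=[-]
After op 5 [order #5] limit_sell(price=103, qty=10): fills=#2x#5:3@105; bids=[-] asks=[#5:7@103]
After op 6 [order #6] market_buy(qty=5): fills=#6x#5:5@103; bids=[-] asks=[#5:2@103]
After op 7 cancel(order #1): fills=none; bids=[-] asks=[#5:2@103]
After op 8 cancel(order #1): fills=none; bids=[-] asks=[#5:2@103]
After op 9 [order #7] limit_sell(price=104, qty=6): fills=none; bids=[-] asks=[#5:2@103 #7:6@104]
After op 10 [order #8] limit_sell(price=101, qty=2): fills=none; bids=[-] asks=[#8:2@101 #5:2@103 #7:6@104]

Answer: 3@105,5@103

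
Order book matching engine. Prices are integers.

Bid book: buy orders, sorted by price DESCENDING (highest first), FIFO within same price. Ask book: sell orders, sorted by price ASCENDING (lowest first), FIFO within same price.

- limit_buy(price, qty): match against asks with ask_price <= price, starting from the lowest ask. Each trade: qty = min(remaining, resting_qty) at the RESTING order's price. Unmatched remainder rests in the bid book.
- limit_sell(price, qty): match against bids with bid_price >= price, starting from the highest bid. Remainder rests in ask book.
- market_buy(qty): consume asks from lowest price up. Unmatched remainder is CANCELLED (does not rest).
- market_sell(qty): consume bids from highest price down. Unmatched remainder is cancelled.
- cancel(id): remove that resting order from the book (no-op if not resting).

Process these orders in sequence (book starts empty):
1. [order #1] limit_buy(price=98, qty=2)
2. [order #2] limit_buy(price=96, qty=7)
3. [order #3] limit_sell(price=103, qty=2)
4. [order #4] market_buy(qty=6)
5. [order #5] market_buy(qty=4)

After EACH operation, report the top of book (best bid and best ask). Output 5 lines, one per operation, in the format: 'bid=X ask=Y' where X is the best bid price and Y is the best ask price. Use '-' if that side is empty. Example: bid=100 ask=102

After op 1 [order #1] limit_buy(price=98, qty=2): fills=none; bids=[#1:2@98] asks=[-]
After op 2 [order #2] limit_buy(price=96, qty=7): fills=none; bids=[#1:2@98 #2:7@96] asks=[-]
After op 3 [order #3] limit_sell(price=103, qty=2): fills=none; bids=[#1:2@98 #2:7@96] asks=[#3:2@103]
After op 4 [order #4] market_buy(qty=6): fills=#4x#3:2@103; bids=[#1:2@98 #2:7@96] asks=[-]
After op 5 [order #5] market_buy(qty=4): fills=none; bids=[#1:2@98 #2:7@96] asks=[-]

Answer: bid=98 ask=-
bid=98 ask=-
bid=98 ask=103
bid=98 ask=-
bid=98 ask=-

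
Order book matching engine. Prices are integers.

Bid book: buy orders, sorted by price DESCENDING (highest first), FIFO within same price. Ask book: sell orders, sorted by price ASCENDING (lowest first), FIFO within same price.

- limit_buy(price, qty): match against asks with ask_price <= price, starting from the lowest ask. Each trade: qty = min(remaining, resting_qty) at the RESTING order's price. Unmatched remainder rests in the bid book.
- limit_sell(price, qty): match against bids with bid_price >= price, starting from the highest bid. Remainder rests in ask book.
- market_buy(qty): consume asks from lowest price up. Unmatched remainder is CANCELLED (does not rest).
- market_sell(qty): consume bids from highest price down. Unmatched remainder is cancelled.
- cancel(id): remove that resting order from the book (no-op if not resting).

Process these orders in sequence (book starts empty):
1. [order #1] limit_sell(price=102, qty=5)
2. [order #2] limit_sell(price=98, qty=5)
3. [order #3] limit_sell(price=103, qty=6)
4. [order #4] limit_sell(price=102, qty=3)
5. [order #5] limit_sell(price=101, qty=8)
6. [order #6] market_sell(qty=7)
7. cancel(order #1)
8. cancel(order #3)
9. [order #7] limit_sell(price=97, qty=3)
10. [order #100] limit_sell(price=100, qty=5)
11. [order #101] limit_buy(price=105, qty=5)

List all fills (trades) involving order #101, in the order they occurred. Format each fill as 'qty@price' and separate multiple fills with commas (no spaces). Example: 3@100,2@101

Answer: 3@97,2@98

Derivation:
After op 1 [order #1] limit_sell(price=102, qty=5): fills=none; bids=[-] asks=[#1:5@102]
After op 2 [order #2] limit_sell(price=98, qty=5): fills=none; bids=[-] asks=[#2:5@98 #1:5@102]
After op 3 [order #3] limit_sell(price=103, qty=6): fills=none; bids=[-] asks=[#2:5@98 #1:5@102 #3:6@103]
After op 4 [order #4] limit_sell(price=102, qty=3): fills=none; bids=[-] asks=[#2:5@98 #1:5@102 #4:3@102 #3:6@103]
After op 5 [order #5] limit_sell(price=101, qty=8): fills=none; bids=[-] asks=[#2:5@98 #5:8@101 #1:5@102 #4:3@102 #3:6@103]
After op 6 [order #6] market_sell(qty=7): fills=none; bids=[-] asks=[#2:5@98 #5:8@101 #1:5@102 #4:3@102 #3:6@103]
After op 7 cancel(order #1): fills=none; bids=[-] asks=[#2:5@98 #5:8@101 #4:3@102 #3:6@103]
After op 8 cancel(order #3): fills=none; bids=[-] asks=[#2:5@98 #5:8@101 #4:3@102]
After op 9 [order #7] limit_sell(price=97, qty=3): fills=none; bids=[-] asks=[#7:3@97 #2:5@98 #5:8@101 #4:3@102]
After op 10 [order #100] limit_sell(price=100, qty=5): fills=none; bids=[-] asks=[#7:3@97 #2:5@98 #100:5@100 #5:8@101 #4:3@102]
After op 11 [order #101] limit_buy(price=105, qty=5): fills=#101x#7:3@97 #101x#2:2@98; bids=[-] asks=[#2:3@98 #100:5@100 #5:8@101 #4:3@102]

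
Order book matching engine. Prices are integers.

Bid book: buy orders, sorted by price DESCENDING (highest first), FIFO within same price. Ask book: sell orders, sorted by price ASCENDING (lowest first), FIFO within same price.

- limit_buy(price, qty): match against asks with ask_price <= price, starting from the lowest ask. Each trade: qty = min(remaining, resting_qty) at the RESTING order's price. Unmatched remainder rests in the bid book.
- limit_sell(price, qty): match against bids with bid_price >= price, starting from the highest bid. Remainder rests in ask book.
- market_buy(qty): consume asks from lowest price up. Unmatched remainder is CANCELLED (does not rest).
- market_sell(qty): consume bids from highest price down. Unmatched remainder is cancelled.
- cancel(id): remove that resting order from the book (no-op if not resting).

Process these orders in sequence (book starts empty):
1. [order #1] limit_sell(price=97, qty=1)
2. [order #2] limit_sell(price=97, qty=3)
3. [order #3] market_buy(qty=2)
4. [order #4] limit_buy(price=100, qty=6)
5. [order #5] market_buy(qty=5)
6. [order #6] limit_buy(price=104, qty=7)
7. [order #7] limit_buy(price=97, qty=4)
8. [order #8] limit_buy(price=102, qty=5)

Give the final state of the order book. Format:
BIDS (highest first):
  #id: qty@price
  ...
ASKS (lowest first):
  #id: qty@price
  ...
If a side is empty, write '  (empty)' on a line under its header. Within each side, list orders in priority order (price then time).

Answer: BIDS (highest first):
  #6: 7@104
  #8: 5@102
  #4: 4@100
  #7: 4@97
ASKS (lowest first):
  (empty)

Derivation:
After op 1 [order #1] limit_sell(price=97, qty=1): fills=none; bids=[-] asks=[#1:1@97]
After op 2 [order #2] limit_sell(price=97, qty=3): fills=none; bids=[-] asks=[#1:1@97 #2:3@97]
After op 3 [order #3] market_buy(qty=2): fills=#3x#1:1@97 #3x#2:1@97; bids=[-] asks=[#2:2@97]
After op 4 [order #4] limit_buy(price=100, qty=6): fills=#4x#2:2@97; bids=[#4:4@100] asks=[-]
After op 5 [order #5] market_buy(qty=5): fills=none; bids=[#4:4@100] asks=[-]
After op 6 [order #6] limit_buy(price=104, qty=7): fills=none; bids=[#6:7@104 #4:4@100] asks=[-]
After op 7 [order #7] limit_buy(price=97, qty=4): fills=none; bids=[#6:7@104 #4:4@100 #7:4@97] asks=[-]
After op 8 [order #8] limit_buy(price=102, qty=5): fills=none; bids=[#6:7@104 #8:5@102 #4:4@100 #7:4@97] asks=[-]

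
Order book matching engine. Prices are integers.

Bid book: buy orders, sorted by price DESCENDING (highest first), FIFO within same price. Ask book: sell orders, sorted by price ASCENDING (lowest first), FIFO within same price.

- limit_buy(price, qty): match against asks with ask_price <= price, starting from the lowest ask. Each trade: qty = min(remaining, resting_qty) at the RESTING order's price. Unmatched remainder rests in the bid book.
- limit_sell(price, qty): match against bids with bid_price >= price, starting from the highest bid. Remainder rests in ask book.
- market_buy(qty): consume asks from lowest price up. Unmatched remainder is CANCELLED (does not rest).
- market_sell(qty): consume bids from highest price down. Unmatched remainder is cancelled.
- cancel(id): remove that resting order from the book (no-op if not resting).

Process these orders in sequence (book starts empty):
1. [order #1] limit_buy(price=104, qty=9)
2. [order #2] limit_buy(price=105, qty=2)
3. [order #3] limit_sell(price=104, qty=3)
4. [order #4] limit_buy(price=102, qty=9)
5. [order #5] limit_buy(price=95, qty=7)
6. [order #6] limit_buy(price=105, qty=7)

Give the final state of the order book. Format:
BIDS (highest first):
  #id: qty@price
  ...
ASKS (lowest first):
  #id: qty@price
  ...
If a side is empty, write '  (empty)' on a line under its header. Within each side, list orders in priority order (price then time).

After op 1 [order #1] limit_buy(price=104, qty=9): fills=none; bids=[#1:9@104] asks=[-]
After op 2 [order #2] limit_buy(price=105, qty=2): fills=none; bids=[#2:2@105 #1:9@104] asks=[-]
After op 3 [order #3] limit_sell(price=104, qty=3): fills=#2x#3:2@105 #1x#3:1@104; bids=[#1:8@104] asks=[-]
After op 4 [order #4] limit_buy(price=102, qty=9): fills=none; bids=[#1:8@104 #4:9@102] asks=[-]
After op 5 [order #5] limit_buy(price=95, qty=7): fills=none; bids=[#1:8@104 #4:9@102 #5:7@95] asks=[-]
After op 6 [order #6] limit_buy(price=105, qty=7): fills=none; bids=[#6:7@105 #1:8@104 #4:9@102 #5:7@95] asks=[-]

Answer: BIDS (highest first):
  #6: 7@105
  #1: 8@104
  #4: 9@102
  #5: 7@95
ASKS (lowest first):
  (empty)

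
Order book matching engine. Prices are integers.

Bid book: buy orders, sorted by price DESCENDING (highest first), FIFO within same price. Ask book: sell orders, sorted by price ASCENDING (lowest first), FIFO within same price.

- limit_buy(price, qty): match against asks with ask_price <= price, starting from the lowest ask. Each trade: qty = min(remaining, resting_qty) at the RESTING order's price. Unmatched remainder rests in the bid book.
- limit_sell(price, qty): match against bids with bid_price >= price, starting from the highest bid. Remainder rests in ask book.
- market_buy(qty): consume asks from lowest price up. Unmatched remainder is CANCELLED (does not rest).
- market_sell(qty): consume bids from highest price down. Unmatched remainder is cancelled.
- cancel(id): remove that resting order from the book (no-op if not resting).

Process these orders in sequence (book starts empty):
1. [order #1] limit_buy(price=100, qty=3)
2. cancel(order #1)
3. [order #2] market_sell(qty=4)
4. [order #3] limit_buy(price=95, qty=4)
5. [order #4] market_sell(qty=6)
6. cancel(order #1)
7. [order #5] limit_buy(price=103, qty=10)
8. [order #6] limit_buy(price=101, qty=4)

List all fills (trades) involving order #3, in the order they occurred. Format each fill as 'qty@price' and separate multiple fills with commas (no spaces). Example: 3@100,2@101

Answer: 4@95

Derivation:
After op 1 [order #1] limit_buy(price=100, qty=3): fills=none; bids=[#1:3@100] asks=[-]
After op 2 cancel(order #1): fills=none; bids=[-] asks=[-]
After op 3 [order #2] market_sell(qty=4): fills=none; bids=[-] asks=[-]
After op 4 [order #3] limit_buy(price=95, qty=4): fills=none; bids=[#3:4@95] asks=[-]
After op 5 [order #4] market_sell(qty=6): fills=#3x#4:4@95; bids=[-] asks=[-]
After op 6 cancel(order #1): fills=none; bids=[-] asks=[-]
After op 7 [order #5] limit_buy(price=103, qty=10): fills=none; bids=[#5:10@103] asks=[-]
After op 8 [order #6] limit_buy(price=101, qty=4): fills=none; bids=[#5:10@103 #6:4@101] asks=[-]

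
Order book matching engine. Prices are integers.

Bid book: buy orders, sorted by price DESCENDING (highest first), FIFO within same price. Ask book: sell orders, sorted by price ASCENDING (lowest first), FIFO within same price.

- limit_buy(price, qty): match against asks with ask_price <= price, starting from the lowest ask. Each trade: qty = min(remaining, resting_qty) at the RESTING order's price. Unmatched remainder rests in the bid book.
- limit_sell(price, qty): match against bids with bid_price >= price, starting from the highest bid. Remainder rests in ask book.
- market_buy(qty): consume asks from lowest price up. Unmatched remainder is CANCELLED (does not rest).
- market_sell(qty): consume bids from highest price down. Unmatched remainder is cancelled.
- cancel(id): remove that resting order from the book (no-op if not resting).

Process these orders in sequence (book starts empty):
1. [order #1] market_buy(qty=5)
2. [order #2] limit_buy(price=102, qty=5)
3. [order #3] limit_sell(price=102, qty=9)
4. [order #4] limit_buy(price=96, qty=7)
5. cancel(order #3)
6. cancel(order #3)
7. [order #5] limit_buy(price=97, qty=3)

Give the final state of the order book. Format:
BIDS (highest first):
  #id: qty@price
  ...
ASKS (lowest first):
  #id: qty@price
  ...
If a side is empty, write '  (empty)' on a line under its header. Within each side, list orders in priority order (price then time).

Answer: BIDS (highest first):
  #5: 3@97
  #4: 7@96
ASKS (lowest first):
  (empty)

Derivation:
After op 1 [order #1] market_buy(qty=5): fills=none; bids=[-] asks=[-]
After op 2 [order #2] limit_buy(price=102, qty=5): fills=none; bids=[#2:5@102] asks=[-]
After op 3 [order #3] limit_sell(price=102, qty=9): fills=#2x#3:5@102; bids=[-] asks=[#3:4@102]
After op 4 [order #4] limit_buy(price=96, qty=7): fills=none; bids=[#4:7@96] asks=[#3:4@102]
After op 5 cancel(order #3): fills=none; bids=[#4:7@96] asks=[-]
After op 6 cancel(order #3): fills=none; bids=[#4:7@96] asks=[-]
After op 7 [order #5] limit_buy(price=97, qty=3): fills=none; bids=[#5:3@97 #4:7@96] asks=[-]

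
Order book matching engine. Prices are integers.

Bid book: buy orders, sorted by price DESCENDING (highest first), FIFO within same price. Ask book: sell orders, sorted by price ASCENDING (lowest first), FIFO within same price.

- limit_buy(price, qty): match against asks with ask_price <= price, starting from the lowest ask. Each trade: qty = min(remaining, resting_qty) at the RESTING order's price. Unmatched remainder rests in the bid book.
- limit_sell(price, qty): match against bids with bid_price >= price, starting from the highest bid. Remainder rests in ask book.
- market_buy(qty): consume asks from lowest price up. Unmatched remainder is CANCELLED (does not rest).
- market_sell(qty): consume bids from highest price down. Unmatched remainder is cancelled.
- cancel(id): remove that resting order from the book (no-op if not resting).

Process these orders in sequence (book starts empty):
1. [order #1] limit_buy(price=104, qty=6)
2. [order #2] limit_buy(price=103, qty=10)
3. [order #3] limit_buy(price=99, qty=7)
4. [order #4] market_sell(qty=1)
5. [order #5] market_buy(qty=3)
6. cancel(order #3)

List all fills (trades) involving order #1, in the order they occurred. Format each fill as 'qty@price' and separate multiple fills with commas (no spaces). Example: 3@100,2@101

Answer: 1@104

Derivation:
After op 1 [order #1] limit_buy(price=104, qty=6): fills=none; bids=[#1:6@104] asks=[-]
After op 2 [order #2] limit_buy(price=103, qty=10): fills=none; bids=[#1:6@104 #2:10@103] asks=[-]
After op 3 [order #3] limit_buy(price=99, qty=7): fills=none; bids=[#1:6@104 #2:10@103 #3:7@99] asks=[-]
After op 4 [order #4] market_sell(qty=1): fills=#1x#4:1@104; bids=[#1:5@104 #2:10@103 #3:7@99] asks=[-]
After op 5 [order #5] market_buy(qty=3): fills=none; bids=[#1:5@104 #2:10@103 #3:7@99] asks=[-]
After op 6 cancel(order #3): fills=none; bids=[#1:5@104 #2:10@103] asks=[-]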